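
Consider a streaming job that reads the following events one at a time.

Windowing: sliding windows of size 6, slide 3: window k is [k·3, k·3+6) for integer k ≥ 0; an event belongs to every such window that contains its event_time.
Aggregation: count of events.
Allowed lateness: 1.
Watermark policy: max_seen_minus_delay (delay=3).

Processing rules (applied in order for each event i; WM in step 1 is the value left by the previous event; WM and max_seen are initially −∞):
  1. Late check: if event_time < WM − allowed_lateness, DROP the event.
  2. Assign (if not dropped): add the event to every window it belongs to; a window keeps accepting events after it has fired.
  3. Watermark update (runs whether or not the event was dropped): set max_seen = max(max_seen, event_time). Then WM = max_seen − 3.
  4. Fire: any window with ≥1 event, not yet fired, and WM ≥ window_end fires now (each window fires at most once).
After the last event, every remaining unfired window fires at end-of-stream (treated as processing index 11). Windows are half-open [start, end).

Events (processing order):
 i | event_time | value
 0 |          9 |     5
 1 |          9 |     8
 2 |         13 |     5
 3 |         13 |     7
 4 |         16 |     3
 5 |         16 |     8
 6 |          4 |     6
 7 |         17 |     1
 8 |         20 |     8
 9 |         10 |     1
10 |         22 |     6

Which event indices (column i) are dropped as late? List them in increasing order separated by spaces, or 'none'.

6 9

i=0 t=9 v=5: → [9,15),[6,12); WM=6
i=1 t=9 v=8: → [9,15),[6,12); WM=6
i=2 t=13 v=5: → [12,18),[9,15); WM=10
i=3 t=13 v=7: → [12,18),[9,15); WM=10
i=4 t=16 v=3: → [15,21),[12,18); WM=13; [6,12) fires=2
i=5 t=16 v=8: → [15,21),[12,18); WM=13
i=6 t=4 v=6: DROP (t<13-1); WM=13
i=7 t=17 v=1: → [15,21),[12,18); WM=14
i=8 t=20 v=8: → [18,24),[15,21); WM=17; [9,15) fires=4
i=9 t=10 v=1: DROP (t<17-1); WM=17
i=10 t=22 v=6: → [21,27),[18,24); WM=19; [12,18) fires=5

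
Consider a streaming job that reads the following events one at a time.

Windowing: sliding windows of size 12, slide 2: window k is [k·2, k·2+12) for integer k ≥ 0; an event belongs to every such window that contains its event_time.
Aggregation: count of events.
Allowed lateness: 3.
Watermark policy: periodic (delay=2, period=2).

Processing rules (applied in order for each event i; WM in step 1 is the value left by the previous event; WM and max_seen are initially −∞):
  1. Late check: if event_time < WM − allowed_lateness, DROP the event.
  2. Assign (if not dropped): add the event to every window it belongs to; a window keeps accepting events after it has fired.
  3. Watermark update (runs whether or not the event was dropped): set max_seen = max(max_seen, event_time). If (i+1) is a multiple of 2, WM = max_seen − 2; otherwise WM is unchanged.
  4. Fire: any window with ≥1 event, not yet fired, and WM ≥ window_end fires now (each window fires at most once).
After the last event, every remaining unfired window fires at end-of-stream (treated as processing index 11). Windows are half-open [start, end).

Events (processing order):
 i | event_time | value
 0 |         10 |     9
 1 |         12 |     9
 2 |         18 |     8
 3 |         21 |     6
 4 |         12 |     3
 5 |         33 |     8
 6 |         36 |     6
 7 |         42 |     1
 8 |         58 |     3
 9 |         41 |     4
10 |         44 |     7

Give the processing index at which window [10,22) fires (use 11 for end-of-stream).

i=0 t=10 v=9: → [10,22),[8,20),[6,18),[4,16),[2,14),[0,12); WM=−∞
i=1 t=12 v=9: → [12,24),[10,22),[8,20),[6,18),[4,16),[2,14); WM=10
i=2 t=18 v=8: → [18,30),[16,28),[14,26),[12,24),[10,22),[8,20); WM=10
i=3 t=21 v=6: → [20,32),[18,30),[16,28),[14,26),[12,24),[10,22); WM=19; [0,12) fires=1 [2,14) fires=2 [4,16) fires=2 [6,18) fires=2
i=4 t=12 v=3: DROP (t<19-3); WM=19
i=5 t=33 v=8: → [32,44),[30,42),[28,40),[26,38),[24,36),[22,34); WM=31; [8,20) fires=3 [10,22) fires=4 [12,24) fires=3 [14,26) fires=2 [16,28) fires=2 [18,30) fires=2
i=6 t=36 v=6: → [36,48),[34,46),[32,44),[30,42),[28,40),[26,38); WM=31
i=7 t=42 v=1: → [42,54),[40,52),[38,50),[36,48),[34,46),[32,44); WM=40; [20,32) fires=1 [22,34) fires=1 [24,36) fires=1 [26,38) fires=2 [28,40) fires=2
i=8 t=58 v=3: → [58,70),[56,68),[54,66),[52,64),[50,62),[48,60); WM=40
i=9 t=41 v=4: → [40,52),[38,50),[36,48),[34,46),[32,44),[30,42); WM=56; [30,42) fires=3 [32,44) fires=4 [34,46) fires=3 [36,48) fires=3 [38,50) fires=2 [40,52) fires=2 [42,54) fires=1
i=10 t=44 v=7: DROP (t<56-3); WM=56

5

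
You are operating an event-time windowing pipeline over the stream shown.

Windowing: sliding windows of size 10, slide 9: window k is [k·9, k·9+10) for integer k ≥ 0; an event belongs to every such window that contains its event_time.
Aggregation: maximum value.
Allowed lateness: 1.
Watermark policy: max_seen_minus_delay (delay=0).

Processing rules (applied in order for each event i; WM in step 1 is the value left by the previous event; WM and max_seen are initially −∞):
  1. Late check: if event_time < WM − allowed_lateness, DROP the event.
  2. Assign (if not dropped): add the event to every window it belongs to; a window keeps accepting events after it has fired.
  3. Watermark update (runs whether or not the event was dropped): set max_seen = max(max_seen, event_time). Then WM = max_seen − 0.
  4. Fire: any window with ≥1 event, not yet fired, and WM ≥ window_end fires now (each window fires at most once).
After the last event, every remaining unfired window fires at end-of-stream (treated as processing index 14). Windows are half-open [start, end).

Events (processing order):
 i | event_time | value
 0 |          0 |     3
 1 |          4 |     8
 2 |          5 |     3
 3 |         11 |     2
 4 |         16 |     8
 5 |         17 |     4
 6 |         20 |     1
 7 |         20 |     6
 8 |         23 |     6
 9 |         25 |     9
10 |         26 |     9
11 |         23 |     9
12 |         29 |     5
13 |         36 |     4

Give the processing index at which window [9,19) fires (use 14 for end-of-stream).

6

i=0 t=0 v=3: → [0,10); WM=0
i=1 t=4 v=8: → [0,10); WM=4
i=2 t=5 v=3: → [0,10); WM=5
i=3 t=11 v=2: → [9,19); WM=11; [0,10) fires=8
i=4 t=16 v=8: → [9,19); WM=16
i=5 t=17 v=4: → [9,19); WM=17
i=6 t=20 v=1: → [18,28); WM=20; [9,19) fires=8
i=7 t=20 v=6: → [18,28); WM=20
i=8 t=23 v=6: → [18,28); WM=23
i=9 t=25 v=9: → [18,28); WM=25
i=10 t=26 v=9: → [18,28); WM=26
i=11 t=23 v=9: DROP (t<26-1); WM=26
i=12 t=29 v=5: → [27,37); WM=29; [18,28) fires=9
i=13 t=36 v=4: → [36,46),[27,37); WM=36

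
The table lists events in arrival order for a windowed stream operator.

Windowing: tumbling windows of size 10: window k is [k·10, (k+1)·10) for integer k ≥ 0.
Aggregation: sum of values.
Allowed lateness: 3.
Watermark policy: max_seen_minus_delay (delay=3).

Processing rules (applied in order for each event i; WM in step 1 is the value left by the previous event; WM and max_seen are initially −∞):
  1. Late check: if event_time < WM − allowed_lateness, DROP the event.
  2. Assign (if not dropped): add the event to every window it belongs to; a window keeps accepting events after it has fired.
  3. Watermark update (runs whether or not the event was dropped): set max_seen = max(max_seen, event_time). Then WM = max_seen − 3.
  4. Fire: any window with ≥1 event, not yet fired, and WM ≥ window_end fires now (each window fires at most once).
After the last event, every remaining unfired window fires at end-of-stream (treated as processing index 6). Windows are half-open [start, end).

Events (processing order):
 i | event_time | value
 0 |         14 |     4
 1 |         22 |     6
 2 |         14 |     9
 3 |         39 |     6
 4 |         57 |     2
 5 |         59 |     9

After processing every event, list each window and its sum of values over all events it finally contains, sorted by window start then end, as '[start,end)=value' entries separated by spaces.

[10,20)=4 [20,30)=6 [30,40)=6 [50,60)=11

i=0 t=14 v=4: → [10,20); WM=11
i=1 t=22 v=6: → [20,30); WM=19
i=2 t=14 v=9: DROP (t<19-3); WM=19
i=3 t=39 v=6: → [30,40); WM=36; [10,20) fires=4 [20,30) fires=6
i=4 t=57 v=2: → [50,60); WM=54; [30,40) fires=6
i=5 t=59 v=9: → [50,60); WM=56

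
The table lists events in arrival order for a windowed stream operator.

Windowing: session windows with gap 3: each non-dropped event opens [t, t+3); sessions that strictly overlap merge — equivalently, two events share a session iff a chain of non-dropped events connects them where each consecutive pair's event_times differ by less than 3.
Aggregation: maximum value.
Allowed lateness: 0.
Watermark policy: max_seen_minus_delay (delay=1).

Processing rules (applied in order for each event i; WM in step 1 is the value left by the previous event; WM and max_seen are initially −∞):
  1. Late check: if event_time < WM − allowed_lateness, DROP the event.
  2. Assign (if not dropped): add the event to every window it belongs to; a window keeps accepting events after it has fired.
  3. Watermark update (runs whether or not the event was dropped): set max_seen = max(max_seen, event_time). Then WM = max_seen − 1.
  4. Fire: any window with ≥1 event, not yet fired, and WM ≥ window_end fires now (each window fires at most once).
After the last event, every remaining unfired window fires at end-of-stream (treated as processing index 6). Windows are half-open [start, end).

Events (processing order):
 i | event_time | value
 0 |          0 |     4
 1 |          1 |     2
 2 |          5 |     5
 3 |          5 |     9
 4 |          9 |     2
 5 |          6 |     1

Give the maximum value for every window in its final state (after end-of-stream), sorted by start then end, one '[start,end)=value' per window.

[0,4)=4 [5,8)=9 [9,12)=2

i=0 t=0 v=4: → [0,3); WM=-1
i=1 t=1 v=2: → [0,4); WM=0
i=2 t=5 v=5: → [5,8); WM=4
i=3 t=5 v=9: → [5,8); WM=4
i=4 t=9 v=2: → [9,12); WM=8
i=5 t=6 v=1: DROP (t<8-0); WM=8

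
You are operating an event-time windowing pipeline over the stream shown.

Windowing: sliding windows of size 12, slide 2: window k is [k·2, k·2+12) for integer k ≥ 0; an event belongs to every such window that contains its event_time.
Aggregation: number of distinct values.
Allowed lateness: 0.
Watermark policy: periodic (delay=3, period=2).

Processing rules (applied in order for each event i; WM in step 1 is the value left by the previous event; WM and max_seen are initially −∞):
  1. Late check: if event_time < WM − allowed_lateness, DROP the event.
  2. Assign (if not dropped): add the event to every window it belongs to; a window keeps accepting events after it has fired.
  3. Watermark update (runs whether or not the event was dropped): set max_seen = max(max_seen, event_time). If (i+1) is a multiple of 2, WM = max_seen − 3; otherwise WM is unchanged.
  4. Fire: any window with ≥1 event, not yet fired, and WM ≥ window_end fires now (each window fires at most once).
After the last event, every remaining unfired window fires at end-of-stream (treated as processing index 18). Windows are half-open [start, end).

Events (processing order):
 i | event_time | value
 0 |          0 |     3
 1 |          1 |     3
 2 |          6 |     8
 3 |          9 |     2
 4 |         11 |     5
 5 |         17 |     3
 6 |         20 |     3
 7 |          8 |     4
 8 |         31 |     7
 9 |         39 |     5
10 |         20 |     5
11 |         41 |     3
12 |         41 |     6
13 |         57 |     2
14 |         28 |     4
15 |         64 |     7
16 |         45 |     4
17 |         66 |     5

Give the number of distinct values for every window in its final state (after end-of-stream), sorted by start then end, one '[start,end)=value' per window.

i=0 t=0 v=3: → [0,12); WM=−∞
i=1 t=1 v=3: → [0,12); WM=-2
i=2 t=6 v=8: → [6,18),[4,16),[2,14),[0,12); WM=-2
i=3 t=9 v=2: → [8,20),[6,18),[4,16),[2,14),[0,12); WM=6
i=4 t=11 v=5: → [10,22),[8,20),[6,18),[4,16),[2,14),[0,12); WM=6
i=5 t=17 v=3: → [16,28),[14,26),[12,24),[10,22),[8,20),[6,18); WM=14; [0,12) fires=4 [2,14) fires=3
i=6 t=20 v=3: → [20,32),[18,30),[16,28),[14,26),[12,24),[10,22); WM=14
i=7 t=8 v=4: DROP (t<14-0); WM=17; [4,16) fires=3
i=8 t=31 v=7: → [30,42),[28,40),[26,38),[24,36),[22,34),[20,32); WM=17
i=9 t=39 v=5: → [38,50),[36,48),[34,46),[32,44),[30,42),[28,40); WM=36; [6,18) fires=4 [8,20) fires=3 [10,22) fires=2 [12,24) fires=1 [14,26) fires=1 [16,28) fires=1 [18,30) fires=1 [20,32) fires=2 [22,34) fires=1 [24,36) fires=1
i=10 t=20 v=5: DROP (t<36-0); WM=36
i=11 t=41 v=3: → [40,52),[38,50),[36,48),[34,46),[32,44),[30,42); WM=38; [26,38) fires=1
i=12 t=41 v=6: → [40,52),[38,50),[36,48),[34,46),[32,44),[30,42); WM=38
i=13 t=57 v=2: → [56,68),[54,66),[52,64),[50,62),[48,60),[46,58); WM=54; [28,40) fires=2 [30,42) fires=4 [32,44) fires=3 [34,46) fires=3 [36,48) fires=3 [38,50) fires=3 [40,52) fires=2
i=14 t=28 v=4: DROP (t<54-0); WM=54
i=15 t=64 v=7: → [64,76),[62,74),[60,72),[58,70),[56,68),[54,66); WM=61; [46,58) fires=1 [48,60) fires=1
i=16 t=45 v=4: DROP (t<61-0); WM=61
i=17 t=66 v=5: → [66,78),[64,76),[62,74),[60,72),[58,70),[56,68); WM=63; [50,62) fires=1

[0,12)=4 [2,14)=3 [4,16)=3 [6,18)=4 [8,20)=3 [10,22)=2 [12,24)=1 [14,26)=1 [16,28)=1 [18,30)=1 [20,32)=2 [22,34)=1 [24,36)=1 [26,38)=1 [28,40)=2 [30,42)=4 [32,44)=3 [34,46)=3 [36,48)=3 [38,50)=3 [40,52)=2 [46,58)=1 [48,60)=1 [50,62)=1 [52,64)=1 [54,66)=2 [56,68)=3 [58,70)=2 [60,72)=2 [62,74)=2 [64,76)=2 [66,78)=1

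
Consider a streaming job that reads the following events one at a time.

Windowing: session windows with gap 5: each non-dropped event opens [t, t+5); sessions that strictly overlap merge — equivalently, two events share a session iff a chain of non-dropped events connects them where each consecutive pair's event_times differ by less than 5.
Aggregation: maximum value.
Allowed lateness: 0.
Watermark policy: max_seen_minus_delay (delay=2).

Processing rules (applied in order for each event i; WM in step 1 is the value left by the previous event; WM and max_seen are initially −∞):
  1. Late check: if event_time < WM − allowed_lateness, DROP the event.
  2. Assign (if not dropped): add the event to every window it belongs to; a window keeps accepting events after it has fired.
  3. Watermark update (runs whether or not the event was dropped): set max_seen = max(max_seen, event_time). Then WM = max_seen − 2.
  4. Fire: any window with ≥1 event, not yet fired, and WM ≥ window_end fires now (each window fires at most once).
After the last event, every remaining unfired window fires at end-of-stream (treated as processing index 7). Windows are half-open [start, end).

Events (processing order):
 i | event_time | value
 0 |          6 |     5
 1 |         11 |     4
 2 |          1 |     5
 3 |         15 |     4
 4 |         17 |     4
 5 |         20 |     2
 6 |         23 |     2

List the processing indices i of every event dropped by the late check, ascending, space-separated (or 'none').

2

i=0 t=6 v=5: → [6,11); WM=4
i=1 t=11 v=4: → [11,16); WM=9
i=2 t=1 v=5: DROP (t<9-0); WM=9
i=3 t=15 v=4: → [11,20); WM=13
i=4 t=17 v=4: → [11,22); WM=15
i=5 t=20 v=2: → [11,25); WM=18
i=6 t=23 v=2: → [11,28); WM=21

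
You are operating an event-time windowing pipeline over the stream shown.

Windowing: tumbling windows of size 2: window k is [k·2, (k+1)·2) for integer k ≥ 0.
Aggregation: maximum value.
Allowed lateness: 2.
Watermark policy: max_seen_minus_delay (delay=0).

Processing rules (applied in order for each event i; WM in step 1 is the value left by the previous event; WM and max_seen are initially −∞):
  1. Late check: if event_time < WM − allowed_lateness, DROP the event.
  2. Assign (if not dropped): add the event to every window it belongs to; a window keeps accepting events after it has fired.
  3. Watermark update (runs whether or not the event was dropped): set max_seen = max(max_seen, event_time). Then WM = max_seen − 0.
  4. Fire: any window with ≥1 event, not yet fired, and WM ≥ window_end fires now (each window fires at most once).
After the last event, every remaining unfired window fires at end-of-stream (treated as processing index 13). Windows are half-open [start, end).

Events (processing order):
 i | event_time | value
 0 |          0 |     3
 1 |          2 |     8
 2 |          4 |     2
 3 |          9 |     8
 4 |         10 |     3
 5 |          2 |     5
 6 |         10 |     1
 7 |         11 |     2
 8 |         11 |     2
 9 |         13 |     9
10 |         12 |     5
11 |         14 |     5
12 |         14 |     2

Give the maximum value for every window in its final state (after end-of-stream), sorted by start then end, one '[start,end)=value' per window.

i=0 t=0 v=3: → [0,2); WM=0
i=1 t=2 v=8: → [2,4); WM=2; [0,2) fires=3
i=2 t=4 v=2: → [4,6); WM=4; [2,4) fires=8
i=3 t=9 v=8: → [8,10); WM=9; [4,6) fires=2
i=4 t=10 v=3: → [10,12); WM=10; [8,10) fires=8
i=5 t=2 v=5: DROP (t<10-2); WM=10
i=6 t=10 v=1: → [10,12); WM=10
i=7 t=11 v=2: → [10,12); WM=11
i=8 t=11 v=2: → [10,12); WM=11
i=9 t=13 v=9: → [12,14); WM=13; [10,12) fires=3
i=10 t=12 v=5: → [12,14); WM=13
i=11 t=14 v=5: → [14,16); WM=14; [12,14) fires=9
i=12 t=14 v=2: → [14,16); WM=14

[0,2)=3 [2,4)=8 [4,6)=2 [8,10)=8 [10,12)=3 [12,14)=9 [14,16)=5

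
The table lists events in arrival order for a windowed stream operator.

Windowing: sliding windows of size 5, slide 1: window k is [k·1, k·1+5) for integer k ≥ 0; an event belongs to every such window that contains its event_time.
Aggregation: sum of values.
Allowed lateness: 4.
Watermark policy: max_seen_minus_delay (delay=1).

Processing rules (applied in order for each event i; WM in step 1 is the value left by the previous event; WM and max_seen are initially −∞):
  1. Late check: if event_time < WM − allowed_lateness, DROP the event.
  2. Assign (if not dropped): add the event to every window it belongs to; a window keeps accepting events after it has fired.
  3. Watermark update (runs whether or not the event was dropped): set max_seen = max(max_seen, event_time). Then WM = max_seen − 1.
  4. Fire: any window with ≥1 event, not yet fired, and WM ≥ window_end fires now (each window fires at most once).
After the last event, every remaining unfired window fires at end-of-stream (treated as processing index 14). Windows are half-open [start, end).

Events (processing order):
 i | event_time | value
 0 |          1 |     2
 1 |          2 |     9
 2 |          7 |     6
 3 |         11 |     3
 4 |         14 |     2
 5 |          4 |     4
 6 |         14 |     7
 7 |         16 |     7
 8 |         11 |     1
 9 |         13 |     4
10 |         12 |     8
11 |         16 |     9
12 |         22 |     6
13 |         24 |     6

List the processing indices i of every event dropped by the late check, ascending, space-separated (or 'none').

5

i=0 t=1 v=2: → [1,6),[0,5); WM=0
i=1 t=2 v=9: → [2,7),[1,6),[0,5); WM=1
i=2 t=7 v=6: → [7,12),[6,11),[5,10),[4,9),[3,8); WM=6; [0,5) fires=11 [1,6) fires=11
i=3 t=11 v=3: → [11,16),[10,15),[9,14),[8,13),[7,12); WM=10; [2,7) fires=9 [3,8) fires=6 [4,9) fires=6 [5,10) fires=6
i=4 t=14 v=2: → [14,19),[13,18),[12,17),[11,16),[10,15); WM=13; [6,11) fires=6 [7,12) fires=9 [8,13) fires=3
i=5 t=4 v=4: DROP (t<13-4); WM=13
i=6 t=14 v=7: → [14,19),[13,18),[12,17),[11,16),[10,15); WM=13
i=7 t=16 v=7: → [16,21),[15,20),[14,19),[13,18),[12,17); WM=15; [9,14) fires=3 [10,15) fires=12
i=8 t=11 v=1: → [11,16),[10,15),[9,14),[8,13),[7,12); WM=15
i=9 t=13 v=4: → [13,18),[12,17),[11,16),[10,15),[9,14); WM=15
i=10 t=12 v=8: → [12,17),[11,16),[10,15),[9,14),[8,13); WM=15
i=11 t=16 v=9: → [16,21),[15,20),[14,19),[13,18),[12,17); WM=15
i=12 t=22 v=6: → [22,27),[21,26),[20,25),[19,24),[18,23); WM=21; [11,16) fires=25 [12,17) fires=37 [13,18) fires=29 [14,19) fires=25 [15,20) fires=16 [16,21) fires=16
i=13 t=24 v=6: → [24,29),[23,28),[22,27),[21,26),[20,25); WM=23; [18,23) fires=6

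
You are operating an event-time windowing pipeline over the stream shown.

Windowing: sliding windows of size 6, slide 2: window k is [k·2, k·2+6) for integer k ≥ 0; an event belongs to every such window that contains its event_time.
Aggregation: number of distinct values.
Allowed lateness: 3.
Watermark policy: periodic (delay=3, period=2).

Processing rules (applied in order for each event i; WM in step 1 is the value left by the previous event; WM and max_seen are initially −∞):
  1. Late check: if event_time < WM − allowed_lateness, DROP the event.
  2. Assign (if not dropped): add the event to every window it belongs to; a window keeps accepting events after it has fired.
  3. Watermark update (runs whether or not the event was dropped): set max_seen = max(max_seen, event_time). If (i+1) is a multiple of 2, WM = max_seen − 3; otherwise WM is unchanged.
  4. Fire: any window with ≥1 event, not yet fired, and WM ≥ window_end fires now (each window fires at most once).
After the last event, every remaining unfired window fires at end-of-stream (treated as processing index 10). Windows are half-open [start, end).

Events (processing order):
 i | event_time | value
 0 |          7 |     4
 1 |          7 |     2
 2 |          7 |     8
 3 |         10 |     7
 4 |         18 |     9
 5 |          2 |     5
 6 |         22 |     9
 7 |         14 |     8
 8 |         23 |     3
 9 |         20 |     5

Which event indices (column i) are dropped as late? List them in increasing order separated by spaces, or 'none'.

i=0 t=7 v=4: → [6,12),[4,10),[2,8); WM=−∞
i=1 t=7 v=2: → [6,12),[4,10),[2,8); WM=4
i=2 t=7 v=8: → [6,12),[4,10),[2,8); WM=4
i=3 t=10 v=7: → [10,16),[8,14),[6,12); WM=7
i=4 t=18 v=9: → [18,24),[16,22),[14,20); WM=7
i=5 t=2 v=5: DROP (t<7-3); WM=15; [2,8) fires=3 [4,10) fires=3 [6,12) fires=4 [8,14) fires=1
i=6 t=22 v=9: → [22,28),[20,26),[18,24); WM=15
i=7 t=14 v=8: → [14,20),[12,18),[10,16); WM=19; [10,16) fires=2 [12,18) fires=1
i=8 t=23 v=3: → [22,28),[20,26),[18,24); WM=19
i=9 t=20 v=5: → [20,26),[18,24),[16,22); WM=20; [14,20) fires=2

5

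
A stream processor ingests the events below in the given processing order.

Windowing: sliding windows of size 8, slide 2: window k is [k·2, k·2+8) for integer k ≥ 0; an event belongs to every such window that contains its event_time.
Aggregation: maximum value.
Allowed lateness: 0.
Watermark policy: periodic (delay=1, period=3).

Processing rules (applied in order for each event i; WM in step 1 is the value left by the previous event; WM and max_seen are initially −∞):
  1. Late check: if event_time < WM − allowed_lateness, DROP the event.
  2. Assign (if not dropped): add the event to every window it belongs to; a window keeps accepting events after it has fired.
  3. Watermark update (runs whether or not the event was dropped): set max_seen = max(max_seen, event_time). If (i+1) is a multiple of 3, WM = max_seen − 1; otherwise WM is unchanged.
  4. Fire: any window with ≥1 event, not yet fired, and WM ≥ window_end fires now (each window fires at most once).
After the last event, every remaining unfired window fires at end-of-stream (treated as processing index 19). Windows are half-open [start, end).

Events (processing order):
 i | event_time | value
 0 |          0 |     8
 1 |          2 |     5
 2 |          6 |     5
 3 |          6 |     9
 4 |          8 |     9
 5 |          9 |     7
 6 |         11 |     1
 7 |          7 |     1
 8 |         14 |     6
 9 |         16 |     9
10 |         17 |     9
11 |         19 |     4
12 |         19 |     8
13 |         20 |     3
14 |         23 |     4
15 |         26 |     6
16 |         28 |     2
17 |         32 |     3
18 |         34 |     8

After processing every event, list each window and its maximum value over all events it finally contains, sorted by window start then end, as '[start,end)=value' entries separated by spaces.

[0,8)=9 [2,10)=9 [4,12)=9 [6,14)=9 [8,16)=9 [10,18)=9 [12,20)=9 [14,22)=9 [16,24)=9 [18,26)=8 [20,28)=6 [22,30)=6 [24,32)=6 [26,34)=6 [28,36)=8 [30,38)=8 [32,40)=8 [34,42)=8

i=0 t=0 v=8: → [0,8); WM=−∞
i=1 t=2 v=5: → [2,10),[0,8); WM=−∞
i=2 t=6 v=5: → [6,14),[4,12),[2,10),[0,8); WM=5
i=3 t=6 v=9: → [6,14),[4,12),[2,10),[0,8); WM=5
i=4 t=8 v=9: → [8,16),[6,14),[4,12),[2,10); WM=5
i=5 t=9 v=7: → [8,16),[6,14),[4,12),[2,10); WM=8; [0,8) fires=9
i=6 t=11 v=1: → [10,18),[8,16),[6,14),[4,12); WM=8
i=7 t=7 v=1: DROP (t<8-0); WM=8
i=8 t=14 v=6: → [14,22),[12,20),[10,18),[8,16); WM=13; [2,10) fires=9 [4,12) fires=9
i=9 t=16 v=9: → [16,24),[14,22),[12,20),[10,18); WM=13
i=10 t=17 v=9: → [16,24),[14,22),[12,20),[10,18); WM=13
i=11 t=19 v=4: → [18,26),[16,24),[14,22),[12,20); WM=18; [6,14) fires=9 [8,16) fires=9 [10,18) fires=9
i=12 t=19 v=8: → [18,26),[16,24),[14,22),[12,20); WM=18
i=13 t=20 v=3: → [20,28),[18,26),[16,24),[14,22); WM=18
i=14 t=23 v=4: → [22,30),[20,28),[18,26),[16,24); WM=22; [12,20) fires=9 [14,22) fires=9
i=15 t=26 v=6: → [26,34),[24,32),[22,30),[20,28); WM=22
i=16 t=28 v=2: → [28,36),[26,34),[24,32),[22,30); WM=22
i=17 t=32 v=3: → [32,40),[30,38),[28,36),[26,34); WM=31; [16,24) fires=9 [18,26) fires=8 [20,28) fires=6 [22,30) fires=6
i=18 t=34 v=8: → [34,42),[32,40),[30,38),[28,36); WM=31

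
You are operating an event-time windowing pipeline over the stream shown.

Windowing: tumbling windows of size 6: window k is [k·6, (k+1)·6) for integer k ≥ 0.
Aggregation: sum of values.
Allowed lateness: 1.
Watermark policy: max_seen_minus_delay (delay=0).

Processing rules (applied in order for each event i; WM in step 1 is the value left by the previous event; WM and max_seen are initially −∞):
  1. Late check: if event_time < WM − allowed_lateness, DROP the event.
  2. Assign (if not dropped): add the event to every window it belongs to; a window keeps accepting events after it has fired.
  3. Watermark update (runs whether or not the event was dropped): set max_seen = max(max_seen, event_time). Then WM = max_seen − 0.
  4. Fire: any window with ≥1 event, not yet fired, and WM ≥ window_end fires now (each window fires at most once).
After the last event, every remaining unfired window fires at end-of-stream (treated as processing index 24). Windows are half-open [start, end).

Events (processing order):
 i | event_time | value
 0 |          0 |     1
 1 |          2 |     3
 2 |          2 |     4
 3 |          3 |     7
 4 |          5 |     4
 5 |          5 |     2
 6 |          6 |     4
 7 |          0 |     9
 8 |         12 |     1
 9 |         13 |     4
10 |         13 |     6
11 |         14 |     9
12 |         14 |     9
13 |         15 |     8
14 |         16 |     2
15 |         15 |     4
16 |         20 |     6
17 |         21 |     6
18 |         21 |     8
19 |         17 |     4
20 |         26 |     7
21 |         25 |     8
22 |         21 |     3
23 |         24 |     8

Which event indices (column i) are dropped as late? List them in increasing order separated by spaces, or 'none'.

i=0 t=0 v=1: → [0,6); WM=0
i=1 t=2 v=3: → [0,6); WM=2
i=2 t=2 v=4: → [0,6); WM=2
i=3 t=3 v=7: → [0,6); WM=3
i=4 t=5 v=4: → [0,6); WM=5
i=5 t=5 v=2: → [0,6); WM=5
i=6 t=6 v=4: → [6,12); WM=6; [0,6) fires=21
i=7 t=0 v=9: DROP (t<6-1); WM=6
i=8 t=12 v=1: → [12,18); WM=12; [6,12) fires=4
i=9 t=13 v=4: → [12,18); WM=13
i=10 t=13 v=6: → [12,18); WM=13
i=11 t=14 v=9: → [12,18); WM=14
i=12 t=14 v=9: → [12,18); WM=14
i=13 t=15 v=8: → [12,18); WM=15
i=14 t=16 v=2: → [12,18); WM=16
i=15 t=15 v=4: → [12,18); WM=16
i=16 t=20 v=6: → [18,24); WM=20; [12,18) fires=43
i=17 t=21 v=6: → [18,24); WM=21
i=18 t=21 v=8: → [18,24); WM=21
i=19 t=17 v=4: DROP (t<21-1); WM=21
i=20 t=26 v=7: → [24,30); WM=26; [18,24) fires=20
i=21 t=25 v=8: → [24,30); WM=26
i=22 t=21 v=3: DROP (t<26-1); WM=26
i=23 t=24 v=8: DROP (t<26-1); WM=26

7 19 22 23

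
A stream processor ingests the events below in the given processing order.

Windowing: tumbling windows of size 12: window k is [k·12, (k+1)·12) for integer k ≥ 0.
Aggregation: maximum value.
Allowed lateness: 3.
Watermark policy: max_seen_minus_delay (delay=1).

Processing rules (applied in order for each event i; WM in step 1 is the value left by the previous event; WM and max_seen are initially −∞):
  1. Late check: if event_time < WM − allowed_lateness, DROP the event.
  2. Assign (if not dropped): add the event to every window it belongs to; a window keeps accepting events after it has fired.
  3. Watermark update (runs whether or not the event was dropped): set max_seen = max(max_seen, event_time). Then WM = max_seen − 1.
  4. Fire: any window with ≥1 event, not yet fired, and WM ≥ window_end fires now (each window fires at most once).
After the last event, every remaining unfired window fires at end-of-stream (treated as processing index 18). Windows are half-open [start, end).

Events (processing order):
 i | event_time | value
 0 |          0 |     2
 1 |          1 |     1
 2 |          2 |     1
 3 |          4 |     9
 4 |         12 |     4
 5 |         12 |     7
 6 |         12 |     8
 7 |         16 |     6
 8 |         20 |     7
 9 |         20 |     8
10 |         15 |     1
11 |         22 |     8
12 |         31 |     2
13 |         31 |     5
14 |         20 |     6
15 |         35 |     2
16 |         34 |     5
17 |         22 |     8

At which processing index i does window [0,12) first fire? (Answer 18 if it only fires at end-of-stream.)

i=0 t=0 v=2: → [0,12); WM=-1
i=1 t=1 v=1: → [0,12); WM=0
i=2 t=2 v=1: → [0,12); WM=1
i=3 t=4 v=9: → [0,12); WM=3
i=4 t=12 v=4: → [12,24); WM=11
i=5 t=12 v=7: → [12,24); WM=11
i=6 t=12 v=8: → [12,24); WM=11
i=7 t=16 v=6: → [12,24); WM=15; [0,12) fires=9
i=8 t=20 v=7: → [12,24); WM=19
i=9 t=20 v=8: → [12,24); WM=19
i=10 t=15 v=1: DROP (t<19-3); WM=19
i=11 t=22 v=8: → [12,24); WM=21
i=12 t=31 v=2: → [24,36); WM=30; [12,24) fires=8
i=13 t=31 v=5: → [24,36); WM=30
i=14 t=20 v=6: DROP (t<30-3); WM=30
i=15 t=35 v=2: → [24,36); WM=34
i=16 t=34 v=5: → [24,36); WM=34
i=17 t=22 v=8: DROP (t<34-3); WM=34

7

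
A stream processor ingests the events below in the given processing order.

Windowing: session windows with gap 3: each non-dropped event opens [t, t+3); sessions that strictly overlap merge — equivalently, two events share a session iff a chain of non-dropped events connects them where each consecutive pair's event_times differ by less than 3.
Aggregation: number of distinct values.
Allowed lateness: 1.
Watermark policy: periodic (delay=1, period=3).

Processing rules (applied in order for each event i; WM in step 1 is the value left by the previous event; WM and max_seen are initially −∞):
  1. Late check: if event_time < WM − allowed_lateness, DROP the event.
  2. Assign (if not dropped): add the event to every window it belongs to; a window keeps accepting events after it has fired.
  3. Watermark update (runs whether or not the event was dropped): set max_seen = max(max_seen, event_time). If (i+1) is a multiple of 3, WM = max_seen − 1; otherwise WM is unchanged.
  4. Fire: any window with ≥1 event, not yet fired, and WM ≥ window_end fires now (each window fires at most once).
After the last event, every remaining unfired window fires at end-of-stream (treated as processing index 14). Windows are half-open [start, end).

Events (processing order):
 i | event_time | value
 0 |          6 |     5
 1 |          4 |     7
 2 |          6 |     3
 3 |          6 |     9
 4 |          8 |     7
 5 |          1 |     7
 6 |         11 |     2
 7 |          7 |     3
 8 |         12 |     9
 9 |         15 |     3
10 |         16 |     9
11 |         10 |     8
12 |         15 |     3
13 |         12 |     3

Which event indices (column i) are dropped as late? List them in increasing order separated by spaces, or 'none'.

i=0 t=6 v=5: → [6,9); WM=−∞
i=1 t=4 v=7: → [4,9); WM=−∞
i=2 t=6 v=3: → [4,9); WM=5
i=3 t=6 v=9: → [4,9); WM=5
i=4 t=8 v=7: → [4,11); WM=5
i=5 t=1 v=7: DROP (t<5-1); WM=7
i=6 t=11 v=2: → [11,14); WM=7
i=7 t=7 v=3: → [4,11); WM=7
i=8 t=12 v=9: → [11,15); WM=11
i=9 t=15 v=3: → [15,18); WM=11
i=10 t=16 v=9: → [15,19); WM=11
i=11 t=10 v=8: → [4,15); WM=15
i=12 t=15 v=3: → [15,19); WM=15
i=13 t=12 v=3: DROP (t<15-1); WM=15

5 13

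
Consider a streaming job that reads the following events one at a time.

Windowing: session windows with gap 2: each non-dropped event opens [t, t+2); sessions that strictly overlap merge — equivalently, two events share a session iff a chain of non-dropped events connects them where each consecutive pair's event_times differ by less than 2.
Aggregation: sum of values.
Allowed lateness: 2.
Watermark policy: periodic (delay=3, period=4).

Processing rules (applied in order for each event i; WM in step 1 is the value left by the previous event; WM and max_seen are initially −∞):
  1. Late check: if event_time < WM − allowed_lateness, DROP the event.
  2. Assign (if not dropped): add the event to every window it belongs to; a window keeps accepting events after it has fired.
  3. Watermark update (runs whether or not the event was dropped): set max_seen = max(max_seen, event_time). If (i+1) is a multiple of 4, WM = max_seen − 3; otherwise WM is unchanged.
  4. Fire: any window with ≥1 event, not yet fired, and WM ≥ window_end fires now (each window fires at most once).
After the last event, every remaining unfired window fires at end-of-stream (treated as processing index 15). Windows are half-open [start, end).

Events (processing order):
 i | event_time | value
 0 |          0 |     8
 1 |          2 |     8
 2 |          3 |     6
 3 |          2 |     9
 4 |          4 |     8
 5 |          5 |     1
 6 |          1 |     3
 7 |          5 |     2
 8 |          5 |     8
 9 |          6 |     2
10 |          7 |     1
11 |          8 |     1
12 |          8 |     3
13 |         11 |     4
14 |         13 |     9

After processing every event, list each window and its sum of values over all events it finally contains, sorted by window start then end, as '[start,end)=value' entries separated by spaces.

[0,10)=60 [11,13)=4 [13,15)=9

i=0 t=0 v=8: → [0,2); WM=−∞
i=1 t=2 v=8: → [2,4); WM=−∞
i=2 t=3 v=6: → [2,5); WM=−∞
i=3 t=2 v=9: → [2,5); WM=0
i=4 t=4 v=8: → [2,6); WM=0
i=5 t=5 v=1: → [2,7); WM=0
i=6 t=1 v=3: → [0,7); WM=0
i=7 t=5 v=2: → [0,7); WM=2
i=8 t=5 v=8: → [0,7); WM=2
i=9 t=6 v=2: → [0,8); WM=2
i=10 t=7 v=1: → [0,9); WM=2
i=11 t=8 v=1: → [0,10); WM=5
i=12 t=8 v=3: → [0,10); WM=5
i=13 t=11 v=4: → [11,13); WM=5
i=14 t=13 v=9: → [13,15); WM=5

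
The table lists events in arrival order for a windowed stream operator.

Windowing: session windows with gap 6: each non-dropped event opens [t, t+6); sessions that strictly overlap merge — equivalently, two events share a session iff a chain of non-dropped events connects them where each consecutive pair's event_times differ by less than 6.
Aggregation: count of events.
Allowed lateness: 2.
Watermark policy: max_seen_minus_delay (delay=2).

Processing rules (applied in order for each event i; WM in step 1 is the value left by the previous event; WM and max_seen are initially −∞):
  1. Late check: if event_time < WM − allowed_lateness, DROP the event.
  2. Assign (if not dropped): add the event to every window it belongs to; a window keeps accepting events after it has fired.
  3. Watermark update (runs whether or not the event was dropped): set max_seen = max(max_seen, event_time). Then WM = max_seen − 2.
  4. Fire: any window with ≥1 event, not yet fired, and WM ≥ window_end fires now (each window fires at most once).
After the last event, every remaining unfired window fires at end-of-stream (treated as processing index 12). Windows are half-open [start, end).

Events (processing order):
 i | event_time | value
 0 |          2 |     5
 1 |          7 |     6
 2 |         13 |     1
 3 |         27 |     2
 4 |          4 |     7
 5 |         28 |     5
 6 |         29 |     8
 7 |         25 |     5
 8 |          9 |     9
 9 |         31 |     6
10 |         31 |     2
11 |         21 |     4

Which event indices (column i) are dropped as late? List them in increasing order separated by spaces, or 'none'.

i=0 t=2 v=5: → [2,8); WM=0
i=1 t=7 v=6: → [2,13); WM=5
i=2 t=13 v=1: → [13,19); WM=11
i=3 t=27 v=2: → [27,33); WM=25
i=4 t=4 v=7: DROP (t<25-2); WM=25
i=5 t=28 v=5: → [27,34); WM=26
i=6 t=29 v=8: → [27,35); WM=27
i=7 t=25 v=5: → [25,35); WM=27
i=8 t=9 v=9: DROP (t<27-2); WM=27
i=9 t=31 v=6: → [25,37); WM=29
i=10 t=31 v=2: → [25,37); WM=29
i=11 t=21 v=4: DROP (t<29-2); WM=29

4 8 11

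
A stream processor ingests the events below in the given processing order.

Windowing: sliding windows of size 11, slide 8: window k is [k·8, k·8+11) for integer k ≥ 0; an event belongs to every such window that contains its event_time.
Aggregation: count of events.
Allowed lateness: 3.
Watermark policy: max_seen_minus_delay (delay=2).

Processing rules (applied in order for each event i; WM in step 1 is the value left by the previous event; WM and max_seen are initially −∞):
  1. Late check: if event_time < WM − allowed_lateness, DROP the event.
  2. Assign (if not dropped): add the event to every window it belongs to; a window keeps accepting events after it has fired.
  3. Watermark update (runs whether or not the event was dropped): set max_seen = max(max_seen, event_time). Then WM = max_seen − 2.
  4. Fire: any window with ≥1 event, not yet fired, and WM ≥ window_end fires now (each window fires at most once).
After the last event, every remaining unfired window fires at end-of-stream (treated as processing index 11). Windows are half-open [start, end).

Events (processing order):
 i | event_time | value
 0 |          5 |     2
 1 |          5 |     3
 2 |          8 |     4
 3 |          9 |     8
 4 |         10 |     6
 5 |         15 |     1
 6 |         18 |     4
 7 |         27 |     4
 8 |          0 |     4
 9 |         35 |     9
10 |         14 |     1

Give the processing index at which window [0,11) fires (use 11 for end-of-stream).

i=0 t=5 v=2: → [0,11); WM=3
i=1 t=5 v=3: → [0,11); WM=3
i=2 t=8 v=4: → [8,19),[0,11); WM=6
i=3 t=9 v=8: → [8,19),[0,11); WM=7
i=4 t=10 v=6: → [8,19),[0,11); WM=8
i=5 t=15 v=1: → [8,19); WM=13; [0,11) fires=5
i=6 t=18 v=4: → [16,27),[8,19); WM=16
i=7 t=27 v=4: → [24,35); WM=25; [8,19) fires=5
i=8 t=0 v=4: DROP (t<25-3); WM=25
i=9 t=35 v=9: → [32,43); WM=33; [16,27) fires=1
i=10 t=14 v=1: DROP (t<33-3); WM=33

5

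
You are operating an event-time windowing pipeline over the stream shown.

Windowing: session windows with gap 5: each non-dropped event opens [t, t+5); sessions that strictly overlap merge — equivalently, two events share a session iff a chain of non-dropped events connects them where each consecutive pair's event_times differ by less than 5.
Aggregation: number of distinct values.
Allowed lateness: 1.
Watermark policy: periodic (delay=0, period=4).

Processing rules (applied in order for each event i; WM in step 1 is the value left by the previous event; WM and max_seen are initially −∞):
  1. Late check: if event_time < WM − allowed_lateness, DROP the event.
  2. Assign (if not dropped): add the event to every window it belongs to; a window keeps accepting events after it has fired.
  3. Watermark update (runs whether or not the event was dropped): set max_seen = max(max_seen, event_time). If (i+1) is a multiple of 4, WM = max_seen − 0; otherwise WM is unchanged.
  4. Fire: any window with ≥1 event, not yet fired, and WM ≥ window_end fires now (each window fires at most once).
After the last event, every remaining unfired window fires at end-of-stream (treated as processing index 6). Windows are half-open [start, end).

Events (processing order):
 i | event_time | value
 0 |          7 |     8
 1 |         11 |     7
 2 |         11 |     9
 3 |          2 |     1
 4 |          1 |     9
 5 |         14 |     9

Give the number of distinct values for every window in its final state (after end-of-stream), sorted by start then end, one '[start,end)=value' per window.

i=0 t=7 v=8: → [7,12); WM=−∞
i=1 t=11 v=7: → [7,16); WM=−∞
i=2 t=11 v=9: → [7,16); WM=−∞
i=3 t=2 v=1: → [2,7); WM=11
i=4 t=1 v=9: DROP (t<11-1); WM=11
i=5 t=14 v=9: → [7,19); WM=11

[2,7)=1 [7,19)=3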